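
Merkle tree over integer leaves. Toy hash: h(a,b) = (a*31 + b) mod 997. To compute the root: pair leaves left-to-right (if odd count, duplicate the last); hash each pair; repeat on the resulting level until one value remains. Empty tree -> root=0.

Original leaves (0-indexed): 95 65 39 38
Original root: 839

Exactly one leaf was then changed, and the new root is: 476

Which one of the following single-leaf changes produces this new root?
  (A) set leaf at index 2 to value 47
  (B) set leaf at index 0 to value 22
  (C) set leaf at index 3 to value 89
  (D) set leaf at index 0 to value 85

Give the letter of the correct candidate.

Original leaves: [95, 65, 39, 38]
Target new root: 476
Try each candidate change and compute the resulting root:
Candidate A: set leaf[2] = 47 -> leaves = [95, 65, 47, 38]
  L0: [95, 65, 47, 38]
  L1: h(95,65)=(95*31+65)%997=19 h(47,38)=(47*31+38)%997=498 -> [19, 498]
  L2: h(19,498)=(19*31+498)%997=90 -> [90]
  root = 90 != target 476
Candidate B: set leaf[0] = 22 -> leaves = [22, 65, 39, 38]
  L0: [22, 65, 39, 38]
  L1: h(22,65)=(22*31+65)%997=747 h(39,38)=(39*31+38)%997=250 -> [747, 250]
  L2: h(747,250)=(747*31+250)%997=476 -> [476]
  root = 476 == target 476  ** MATCH **
Candidate C: set leaf[3] = 89 -> leaves = [95, 65, 39, 89]
  L0: [95, 65, 39, 89]
  L1: h(95,65)=(95*31+65)%997=19 h(39,89)=(39*31+89)%997=301 -> [19, 301]
  L2: h(19,301)=(19*31+301)%997=890 -> [890]
  root = 890 != target 476
Candidate D: set leaf[0] = 85 -> leaves = [85, 65, 39, 38]
  L0: [85, 65, 39, 38]
  L1: h(85,65)=(85*31+65)%997=706 h(39,38)=(39*31+38)%997=250 -> [706, 250]
  L2: h(706,250)=(706*31+250)%997=202 -> [202]
  root = 202 != target 476
Candidate B produces the target root.

Answer: B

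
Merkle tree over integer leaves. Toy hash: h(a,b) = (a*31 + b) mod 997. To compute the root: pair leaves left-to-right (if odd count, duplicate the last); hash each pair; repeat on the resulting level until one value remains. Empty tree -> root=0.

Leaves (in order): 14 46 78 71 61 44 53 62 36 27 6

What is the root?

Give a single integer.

Answer: 408

Derivation:
L0: [14, 46, 78, 71, 61, 44, 53, 62, 36, 27, 6]
L1: h(14,46)=(14*31+46)%997=480 h(78,71)=(78*31+71)%997=495 h(61,44)=(61*31+44)%997=938 h(53,62)=(53*31+62)%997=708 h(36,27)=(36*31+27)%997=146 h(6,6)=(6*31+6)%997=192 -> [480, 495, 938, 708, 146, 192]
L2: h(480,495)=(480*31+495)%997=420 h(938,708)=(938*31+708)%997=873 h(146,192)=(146*31+192)%997=730 -> [420, 873, 730]
L3: h(420,873)=(420*31+873)%997=932 h(730,730)=(730*31+730)%997=429 -> [932, 429]
L4: h(932,429)=(932*31+429)%997=408 -> [408]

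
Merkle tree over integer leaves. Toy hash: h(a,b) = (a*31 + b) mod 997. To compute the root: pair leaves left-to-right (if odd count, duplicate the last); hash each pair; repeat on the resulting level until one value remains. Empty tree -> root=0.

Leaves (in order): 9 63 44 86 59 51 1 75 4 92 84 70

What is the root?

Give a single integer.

L0: [9, 63, 44, 86, 59, 51, 1, 75, 4, 92, 84, 70]
L1: h(9,63)=(9*31+63)%997=342 h(44,86)=(44*31+86)%997=453 h(59,51)=(59*31+51)%997=883 h(1,75)=(1*31+75)%997=106 h(4,92)=(4*31+92)%997=216 h(84,70)=(84*31+70)%997=680 -> [342, 453, 883, 106, 216, 680]
L2: h(342,453)=(342*31+453)%997=88 h(883,106)=(883*31+106)%997=560 h(216,680)=(216*31+680)%997=397 -> [88, 560, 397]
L3: h(88,560)=(88*31+560)%997=297 h(397,397)=(397*31+397)%997=740 -> [297, 740]
L4: h(297,740)=(297*31+740)%997=974 -> [974]

Answer: 974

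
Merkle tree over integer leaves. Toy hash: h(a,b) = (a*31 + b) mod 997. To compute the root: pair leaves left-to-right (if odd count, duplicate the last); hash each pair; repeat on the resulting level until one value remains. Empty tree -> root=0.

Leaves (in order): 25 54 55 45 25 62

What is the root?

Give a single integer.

L0: [25, 54, 55, 45, 25, 62]
L1: h(25,54)=(25*31+54)%997=829 h(55,45)=(55*31+45)%997=753 h(25,62)=(25*31+62)%997=837 -> [829, 753, 837]
L2: h(829,753)=(829*31+753)%997=530 h(837,837)=(837*31+837)%997=862 -> [530, 862]
L3: h(530,862)=(530*31+862)%997=343 -> [343]

Answer: 343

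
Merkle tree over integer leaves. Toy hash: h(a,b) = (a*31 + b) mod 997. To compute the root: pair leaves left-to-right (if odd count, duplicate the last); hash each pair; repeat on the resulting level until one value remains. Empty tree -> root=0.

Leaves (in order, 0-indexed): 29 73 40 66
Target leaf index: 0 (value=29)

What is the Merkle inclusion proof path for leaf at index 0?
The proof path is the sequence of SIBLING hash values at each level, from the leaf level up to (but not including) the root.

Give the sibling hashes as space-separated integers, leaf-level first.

Answer: 73 309

Derivation:
L0 (leaves): [29, 73, 40, 66], target index=0
L1: h(29,73)=(29*31+73)%997=972 [pair 0] h(40,66)=(40*31+66)%997=309 [pair 1] -> [972, 309]
  Sibling for proof at L0: 73
L2: h(972,309)=(972*31+309)%997=531 [pair 0] -> [531]
  Sibling for proof at L1: 309
Root: 531
Proof path (sibling hashes from leaf to root): [73, 309]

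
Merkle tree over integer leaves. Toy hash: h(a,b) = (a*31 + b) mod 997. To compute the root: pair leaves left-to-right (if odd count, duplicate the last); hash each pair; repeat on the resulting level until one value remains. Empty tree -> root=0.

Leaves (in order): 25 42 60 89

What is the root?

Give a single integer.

L0: [25, 42, 60, 89]
L1: h(25,42)=(25*31+42)%997=817 h(60,89)=(60*31+89)%997=952 -> [817, 952]
L2: h(817,952)=(817*31+952)%997=357 -> [357]

Answer: 357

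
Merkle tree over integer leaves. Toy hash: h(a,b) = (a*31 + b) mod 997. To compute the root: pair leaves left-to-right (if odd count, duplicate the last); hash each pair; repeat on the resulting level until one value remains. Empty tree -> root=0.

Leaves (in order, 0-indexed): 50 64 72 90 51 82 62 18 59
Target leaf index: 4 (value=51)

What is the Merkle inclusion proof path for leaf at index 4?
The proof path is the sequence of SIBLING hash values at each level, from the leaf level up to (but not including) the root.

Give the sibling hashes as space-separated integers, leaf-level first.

L0 (leaves): [50, 64, 72, 90, 51, 82, 62, 18, 59], target index=4
L1: h(50,64)=(50*31+64)%997=617 [pair 0] h(72,90)=(72*31+90)%997=328 [pair 1] h(51,82)=(51*31+82)%997=666 [pair 2] h(62,18)=(62*31+18)%997=943 [pair 3] h(59,59)=(59*31+59)%997=891 [pair 4] -> [617, 328, 666, 943, 891]
  Sibling for proof at L0: 82
L2: h(617,328)=(617*31+328)%997=512 [pair 0] h(666,943)=(666*31+943)%997=652 [pair 1] h(891,891)=(891*31+891)%997=596 [pair 2] -> [512, 652, 596]
  Sibling for proof at L1: 943
L3: h(512,652)=(512*31+652)%997=572 [pair 0] h(596,596)=(596*31+596)%997=129 [pair 1] -> [572, 129]
  Sibling for proof at L2: 512
L4: h(572,129)=(572*31+129)%997=912 [pair 0] -> [912]
  Sibling for proof at L3: 129
Root: 912
Proof path (sibling hashes from leaf to root): [82, 943, 512, 129]

Answer: 82 943 512 129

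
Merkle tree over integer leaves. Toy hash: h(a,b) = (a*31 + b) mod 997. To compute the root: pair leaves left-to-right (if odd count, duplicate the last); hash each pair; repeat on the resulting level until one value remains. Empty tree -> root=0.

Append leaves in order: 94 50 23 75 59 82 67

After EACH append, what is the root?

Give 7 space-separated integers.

After append 94 (leaves=[94]):
  L0: [94]
  root=94
After append 50 (leaves=[94, 50]):
  L0: [94, 50]
  L1: h(94,50)=(94*31+50)%997=970 -> [970]
  root=970
After append 23 (leaves=[94, 50, 23]):
  L0: [94, 50, 23]
  L1: h(94,50)=(94*31+50)%997=970 h(23,23)=(23*31+23)%997=736 -> [970, 736]
  L2: h(970,736)=(970*31+736)%997=896 -> [896]
  root=896
After append 75 (leaves=[94, 50, 23, 75]):
  L0: [94, 50, 23, 75]
  L1: h(94,50)=(94*31+50)%997=970 h(23,75)=(23*31+75)%997=788 -> [970, 788]
  L2: h(970,788)=(970*31+788)%997=948 -> [948]
  root=948
After append 59 (leaves=[94, 50, 23, 75, 59]):
  L0: [94, 50, 23, 75, 59]
  L1: h(94,50)=(94*31+50)%997=970 h(23,75)=(23*31+75)%997=788 h(59,59)=(59*31+59)%997=891 -> [970, 788, 891]
  L2: h(970,788)=(970*31+788)%997=948 h(891,891)=(891*31+891)%997=596 -> [948, 596]
  L3: h(948,596)=(948*31+596)%997=74 -> [74]
  root=74
After append 82 (leaves=[94, 50, 23, 75, 59, 82]):
  L0: [94, 50, 23, 75, 59, 82]
  L1: h(94,50)=(94*31+50)%997=970 h(23,75)=(23*31+75)%997=788 h(59,82)=(59*31+82)%997=914 -> [970, 788, 914]
  L2: h(970,788)=(970*31+788)%997=948 h(914,914)=(914*31+914)%997=335 -> [948, 335]
  L3: h(948,335)=(948*31+335)%997=810 -> [810]
  root=810
After append 67 (leaves=[94, 50, 23, 75, 59, 82, 67]):
  L0: [94, 50, 23, 75, 59, 82, 67]
  L1: h(94,50)=(94*31+50)%997=970 h(23,75)=(23*31+75)%997=788 h(59,82)=(59*31+82)%997=914 h(67,67)=(67*31+67)%997=150 -> [970, 788, 914, 150]
  L2: h(970,788)=(970*31+788)%997=948 h(914,150)=(914*31+150)%997=568 -> [948, 568]
  L3: h(948,568)=(948*31+568)%997=46 -> [46]
  root=46

Answer: 94 970 896 948 74 810 46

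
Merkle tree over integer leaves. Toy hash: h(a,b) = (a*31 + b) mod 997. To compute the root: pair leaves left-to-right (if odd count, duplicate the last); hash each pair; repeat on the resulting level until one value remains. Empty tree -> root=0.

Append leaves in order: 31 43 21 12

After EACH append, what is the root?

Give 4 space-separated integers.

After append 31 (leaves=[31]):
  L0: [31]
  root=31
After append 43 (leaves=[31, 43]):
  L0: [31, 43]
  L1: h(31,43)=(31*31+43)%997=7 -> [7]
  root=7
After append 21 (leaves=[31, 43, 21]):
  L0: [31, 43, 21]
  L1: h(31,43)=(31*31+43)%997=7 h(21,21)=(21*31+21)%997=672 -> [7, 672]
  L2: h(7,672)=(7*31+672)%997=889 -> [889]
  root=889
After append 12 (leaves=[31, 43, 21, 12]):
  L0: [31, 43, 21, 12]
  L1: h(31,43)=(31*31+43)%997=7 h(21,12)=(21*31+12)%997=663 -> [7, 663]
  L2: h(7,663)=(7*31+663)%997=880 -> [880]
  root=880

Answer: 31 7 889 880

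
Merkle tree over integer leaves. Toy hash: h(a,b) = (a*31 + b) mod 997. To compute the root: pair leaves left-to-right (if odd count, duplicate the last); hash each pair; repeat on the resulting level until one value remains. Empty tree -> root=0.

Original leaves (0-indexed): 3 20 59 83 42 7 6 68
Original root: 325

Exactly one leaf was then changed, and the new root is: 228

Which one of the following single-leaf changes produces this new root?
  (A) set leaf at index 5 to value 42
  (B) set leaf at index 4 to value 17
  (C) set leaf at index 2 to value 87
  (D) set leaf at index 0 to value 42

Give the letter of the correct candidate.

Answer: B

Derivation:
Original leaves: [3, 20, 59, 83, 42, 7, 6, 68]
Target new root: 228
Try each candidate change and compute the resulting root:
Candidate A: set leaf[5] = 42 -> leaves = [3, 20, 59, 83, 42, 42, 6, 68]
  L0: [3, 20, 59, 83, 42, 42, 6, 68]
  L1: h(3,20)=(3*31+20)%997=113 h(59,83)=(59*31+83)%997=915 h(42,42)=(42*31+42)%997=347 h(6,68)=(6*31+68)%997=254 -> [113, 915, 347, 254]
  L2: h(113,915)=(113*31+915)%997=430 h(347,254)=(347*31+254)%997=44 -> [430, 44]
  L3: h(430,44)=(430*31+44)%997=413 -> [413]
  root = 413 != target 228
Candidate B: set leaf[4] = 17 -> leaves = [3, 20, 59, 83, 17, 7, 6, 68]
  L0: [3, 20, 59, 83, 17, 7, 6, 68]
  L1: h(3,20)=(3*31+20)%997=113 h(59,83)=(59*31+83)%997=915 h(17,7)=(17*31+7)%997=534 h(6,68)=(6*31+68)%997=254 -> [113, 915, 534, 254]
  L2: h(113,915)=(113*31+915)%997=430 h(534,254)=(534*31+254)%997=856 -> [430, 856]
  L3: h(430,856)=(430*31+856)%997=228 -> [228]
  root = 228 == target 228  ** MATCH **
Candidate C: set leaf[2] = 87 -> leaves = [3, 20, 87, 83, 42, 7, 6, 68]
  L0: [3, 20, 87, 83, 42, 7, 6, 68]
  L1: h(3,20)=(3*31+20)%997=113 h(87,83)=(87*31+83)%997=786 h(42,7)=(42*31+7)%997=312 h(6,68)=(6*31+68)%997=254 -> [113, 786, 312, 254]
  L2: h(113,786)=(113*31+786)%997=301 h(312,254)=(312*31+254)%997=953 -> [301, 953]
  L3: h(301,953)=(301*31+953)%997=314 -> [314]
  root = 314 != target 228
Candidate D: set leaf[0] = 42 -> leaves = [42, 20, 59, 83, 42, 7, 6, 68]
  L0: [42, 20, 59, 83, 42, 7, 6, 68]
  L1: h(42,20)=(42*31+20)%997=325 h(59,83)=(59*31+83)%997=915 h(42,7)=(42*31+7)%997=312 h(6,68)=(6*31+68)%997=254 -> [325, 915, 312, 254]
  L2: h(325,915)=(325*31+915)%997=23 h(312,254)=(312*31+254)%997=953 -> [23, 953]
  L3: h(23,953)=(23*31+953)%997=669 -> [669]
  root = 669 != target 228
Candidate B produces the target root.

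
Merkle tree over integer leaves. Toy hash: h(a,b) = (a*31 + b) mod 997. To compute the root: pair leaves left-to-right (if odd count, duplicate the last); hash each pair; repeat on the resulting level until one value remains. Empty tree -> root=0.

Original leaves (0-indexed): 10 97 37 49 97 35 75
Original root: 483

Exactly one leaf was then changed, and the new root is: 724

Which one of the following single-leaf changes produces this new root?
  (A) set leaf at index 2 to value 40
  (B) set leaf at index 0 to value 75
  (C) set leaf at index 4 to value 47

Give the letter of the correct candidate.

Answer: B

Derivation:
Original leaves: [10, 97, 37, 49, 97, 35, 75]
Target new root: 724
Try each candidate change and compute the resulting root:
Candidate A: set leaf[2] = 40 -> leaves = [10, 97, 40, 49, 97, 35, 75]
  L0: [10, 97, 40, 49, 97, 35, 75]
  L1: h(10,97)=(10*31+97)%997=407 h(40,49)=(40*31+49)%997=292 h(97,35)=(97*31+35)%997=51 h(75,75)=(75*31+75)%997=406 -> [407, 292, 51, 406]
  L2: h(407,292)=(407*31+292)%997=945 h(51,406)=(51*31+406)%997=990 -> [945, 990]
  L3: h(945,990)=(945*31+990)%997=375 -> [375]
  root = 375 != target 724
Candidate B: set leaf[0] = 75 -> leaves = [75, 97, 37, 49, 97, 35, 75]
  L0: [75, 97, 37, 49, 97, 35, 75]
  L1: h(75,97)=(75*31+97)%997=428 h(37,49)=(37*31+49)%997=199 h(97,35)=(97*31+35)%997=51 h(75,75)=(75*31+75)%997=406 -> [428, 199, 51, 406]
  L2: h(428,199)=(428*31+199)%997=506 h(51,406)=(51*31+406)%997=990 -> [506, 990]
  L3: h(506,990)=(506*31+990)%997=724 -> [724]
  root = 724 == target 724  ** MATCH **
Candidate C: set leaf[4] = 47 -> leaves = [10, 97, 37, 49, 47, 35, 75]
  L0: [10, 97, 37, 49, 47, 35, 75]
  L1: h(10,97)=(10*31+97)%997=407 h(37,49)=(37*31+49)%997=199 h(47,35)=(47*31+35)%997=495 h(75,75)=(75*31+75)%997=406 -> [407, 199, 495, 406]
  L2: h(407,199)=(407*31+199)%997=852 h(495,406)=(495*31+406)%997=796 -> [852, 796]
  L3: h(852,796)=(852*31+796)%997=289 -> [289]
  root = 289 != target 724
Candidate B produces the target root.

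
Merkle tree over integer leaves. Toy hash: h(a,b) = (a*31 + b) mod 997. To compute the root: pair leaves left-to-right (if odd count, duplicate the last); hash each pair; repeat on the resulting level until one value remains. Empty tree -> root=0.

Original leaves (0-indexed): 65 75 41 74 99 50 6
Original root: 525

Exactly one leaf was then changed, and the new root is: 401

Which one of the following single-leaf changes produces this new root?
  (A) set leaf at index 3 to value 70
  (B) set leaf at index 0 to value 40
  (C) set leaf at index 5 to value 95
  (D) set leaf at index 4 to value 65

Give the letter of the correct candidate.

Answer: A

Derivation:
Original leaves: [65, 75, 41, 74, 99, 50, 6]
Target new root: 401
Try each candidate change and compute the resulting root:
Candidate A: set leaf[3] = 70 -> leaves = [65, 75, 41, 70, 99, 50, 6]
  L0: [65, 75, 41, 70, 99, 50, 6]
  L1: h(65,75)=(65*31+75)%997=96 h(41,70)=(41*31+70)%997=344 h(99,50)=(99*31+50)%997=128 h(6,6)=(6*31+6)%997=192 -> [96, 344, 128, 192]
  L2: h(96,344)=(96*31+344)%997=329 h(128,192)=(128*31+192)%997=172 -> [329, 172]
  L3: h(329,172)=(329*31+172)%997=401 -> [401]
  root = 401 == target 401  ** MATCH **
Candidate B: set leaf[0] = 40 -> leaves = [40, 75, 41, 74, 99, 50, 6]
  L0: [40, 75, 41, 74, 99, 50, 6]
  L1: h(40,75)=(40*31+75)%997=318 h(41,74)=(41*31+74)%997=348 h(99,50)=(99*31+50)%997=128 h(6,6)=(6*31+6)%997=192 -> [318, 348, 128, 192]
  L2: h(318,348)=(318*31+348)%997=236 h(128,192)=(128*31+192)%997=172 -> [236, 172]
  L3: h(236,172)=(236*31+172)%997=509 -> [509]
  root = 509 != target 401
Candidate C: set leaf[5] = 95 -> leaves = [65, 75, 41, 74, 99, 95, 6]
  L0: [65, 75, 41, 74, 99, 95, 6]
  L1: h(65,75)=(65*31+75)%997=96 h(41,74)=(41*31+74)%997=348 h(99,95)=(99*31+95)%997=173 h(6,6)=(6*31+6)%997=192 -> [96, 348, 173, 192]
  L2: h(96,348)=(96*31+348)%997=333 h(173,192)=(173*31+192)%997=570 -> [333, 570]
  L3: h(333,570)=(333*31+570)%997=923 -> [923]
  root = 923 != target 401
Candidate D: set leaf[4] = 65 -> leaves = [65, 75, 41, 74, 65, 50, 6]
  L0: [65, 75, 41, 74, 65, 50, 6]
  L1: h(65,75)=(65*31+75)%997=96 h(41,74)=(41*31+74)%997=348 h(65,50)=(65*31+50)%997=71 h(6,6)=(6*31+6)%997=192 -> [96, 348, 71, 192]
  L2: h(96,348)=(96*31+348)%997=333 h(71,192)=(71*31+192)%997=399 -> [333, 399]
  L3: h(333,399)=(333*31+399)%997=752 -> [752]
  root = 752 != target 401
Candidate A produces the target root.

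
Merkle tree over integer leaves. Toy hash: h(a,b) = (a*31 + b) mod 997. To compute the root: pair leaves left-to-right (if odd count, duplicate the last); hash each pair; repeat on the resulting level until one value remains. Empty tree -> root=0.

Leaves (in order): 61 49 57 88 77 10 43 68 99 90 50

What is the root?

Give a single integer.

L0: [61, 49, 57, 88, 77, 10, 43, 68, 99, 90, 50]
L1: h(61,49)=(61*31+49)%997=943 h(57,88)=(57*31+88)%997=858 h(77,10)=(77*31+10)%997=403 h(43,68)=(43*31+68)%997=404 h(99,90)=(99*31+90)%997=168 h(50,50)=(50*31+50)%997=603 -> [943, 858, 403, 404, 168, 603]
L2: h(943,858)=(943*31+858)%997=181 h(403,404)=(403*31+404)%997=933 h(168,603)=(168*31+603)%997=826 -> [181, 933, 826]
L3: h(181,933)=(181*31+933)%997=562 h(826,826)=(826*31+826)%997=510 -> [562, 510]
L4: h(562,510)=(562*31+510)%997=983 -> [983]

Answer: 983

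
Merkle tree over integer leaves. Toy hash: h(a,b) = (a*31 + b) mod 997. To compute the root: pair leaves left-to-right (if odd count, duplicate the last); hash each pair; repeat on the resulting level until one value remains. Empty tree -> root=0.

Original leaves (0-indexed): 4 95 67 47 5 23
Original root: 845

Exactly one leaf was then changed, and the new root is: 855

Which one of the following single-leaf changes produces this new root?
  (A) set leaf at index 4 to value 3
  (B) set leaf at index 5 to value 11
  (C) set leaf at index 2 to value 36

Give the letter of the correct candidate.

Answer: A

Derivation:
Original leaves: [4, 95, 67, 47, 5, 23]
Target new root: 855
Try each candidate change and compute the resulting root:
Candidate A: set leaf[4] = 3 -> leaves = [4, 95, 67, 47, 3, 23]
  L0: [4, 95, 67, 47, 3, 23]
  L1: h(4,95)=(4*31+95)%997=219 h(67,47)=(67*31+47)%997=130 h(3,23)=(3*31+23)%997=116 -> [219, 130, 116]
  L2: h(219,130)=(219*31+130)%997=937 h(116,116)=(116*31+116)%997=721 -> [937, 721]
  L3: h(937,721)=(937*31+721)%997=855 -> [855]
  root = 855 == target 855  ** MATCH **
Candidate B: set leaf[5] = 11 -> leaves = [4, 95, 67, 47, 5, 11]
  L0: [4, 95, 67, 47, 5, 11]
  L1: h(4,95)=(4*31+95)%997=219 h(67,47)=(67*31+47)%997=130 h(5,11)=(5*31+11)%997=166 -> [219, 130, 166]
  L2: h(219,130)=(219*31+130)%997=937 h(166,166)=(166*31+166)%997=327 -> [937, 327]
  L3: h(937,327)=(937*31+327)%997=461 -> [461]
  root = 461 != target 855
Candidate C: set leaf[2] = 36 -> leaves = [4, 95, 36, 47, 5, 23]
  L0: [4, 95, 36, 47, 5, 23]
  L1: h(4,95)=(4*31+95)%997=219 h(36,47)=(36*31+47)%997=166 h(5,23)=(5*31+23)%997=178 -> [219, 166, 178]
  L2: h(219,166)=(219*31+166)%997=973 h(178,178)=(178*31+178)%997=711 -> [973, 711]
  L3: h(973,711)=(973*31+711)%997=964 -> [964]
  root = 964 != target 855
Candidate A produces the target root.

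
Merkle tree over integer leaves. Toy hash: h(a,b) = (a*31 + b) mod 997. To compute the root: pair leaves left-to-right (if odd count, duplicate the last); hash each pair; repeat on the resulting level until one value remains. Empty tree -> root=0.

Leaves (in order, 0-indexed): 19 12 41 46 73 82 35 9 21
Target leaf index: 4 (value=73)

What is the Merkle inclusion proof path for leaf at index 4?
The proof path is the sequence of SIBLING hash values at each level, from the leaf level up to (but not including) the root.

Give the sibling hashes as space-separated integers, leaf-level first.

L0 (leaves): [19, 12, 41, 46, 73, 82, 35, 9, 21], target index=4
L1: h(19,12)=(19*31+12)%997=601 [pair 0] h(41,46)=(41*31+46)%997=320 [pair 1] h(73,82)=(73*31+82)%997=351 [pair 2] h(35,9)=(35*31+9)%997=97 [pair 3] h(21,21)=(21*31+21)%997=672 [pair 4] -> [601, 320, 351, 97, 672]
  Sibling for proof at L0: 82
L2: h(601,320)=(601*31+320)%997=8 [pair 0] h(351,97)=(351*31+97)%997=11 [pair 1] h(672,672)=(672*31+672)%997=567 [pair 2] -> [8, 11, 567]
  Sibling for proof at L1: 97
L3: h(8,11)=(8*31+11)%997=259 [pair 0] h(567,567)=(567*31+567)%997=198 [pair 1] -> [259, 198]
  Sibling for proof at L2: 8
L4: h(259,198)=(259*31+198)%997=251 [pair 0] -> [251]
  Sibling for proof at L3: 198
Root: 251
Proof path (sibling hashes from leaf to root): [82, 97, 8, 198]

Answer: 82 97 8 198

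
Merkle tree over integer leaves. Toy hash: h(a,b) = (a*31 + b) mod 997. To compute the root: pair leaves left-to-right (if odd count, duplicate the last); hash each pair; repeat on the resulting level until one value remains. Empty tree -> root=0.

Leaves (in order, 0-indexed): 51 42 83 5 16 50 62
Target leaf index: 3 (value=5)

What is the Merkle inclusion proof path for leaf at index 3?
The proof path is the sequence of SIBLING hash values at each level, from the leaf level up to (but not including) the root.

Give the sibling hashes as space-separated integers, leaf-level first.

Answer: 83 626 964

Derivation:
L0 (leaves): [51, 42, 83, 5, 16, 50, 62], target index=3
L1: h(51,42)=(51*31+42)%997=626 [pair 0] h(83,5)=(83*31+5)%997=584 [pair 1] h(16,50)=(16*31+50)%997=546 [pair 2] h(62,62)=(62*31+62)%997=987 [pair 3] -> [626, 584, 546, 987]
  Sibling for proof at L0: 83
L2: h(626,584)=(626*31+584)%997=50 [pair 0] h(546,987)=(546*31+987)%997=964 [pair 1] -> [50, 964]
  Sibling for proof at L1: 626
L3: h(50,964)=(50*31+964)%997=520 [pair 0] -> [520]
  Sibling for proof at L2: 964
Root: 520
Proof path (sibling hashes from leaf to root): [83, 626, 964]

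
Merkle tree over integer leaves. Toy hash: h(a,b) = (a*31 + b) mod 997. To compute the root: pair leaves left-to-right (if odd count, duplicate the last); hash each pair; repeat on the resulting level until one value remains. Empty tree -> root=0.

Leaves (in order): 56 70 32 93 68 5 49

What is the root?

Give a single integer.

Answer: 795

Derivation:
L0: [56, 70, 32, 93, 68, 5, 49]
L1: h(56,70)=(56*31+70)%997=809 h(32,93)=(32*31+93)%997=88 h(68,5)=(68*31+5)%997=119 h(49,49)=(49*31+49)%997=571 -> [809, 88, 119, 571]
L2: h(809,88)=(809*31+88)%997=242 h(119,571)=(119*31+571)%997=272 -> [242, 272]
L3: h(242,272)=(242*31+272)%997=795 -> [795]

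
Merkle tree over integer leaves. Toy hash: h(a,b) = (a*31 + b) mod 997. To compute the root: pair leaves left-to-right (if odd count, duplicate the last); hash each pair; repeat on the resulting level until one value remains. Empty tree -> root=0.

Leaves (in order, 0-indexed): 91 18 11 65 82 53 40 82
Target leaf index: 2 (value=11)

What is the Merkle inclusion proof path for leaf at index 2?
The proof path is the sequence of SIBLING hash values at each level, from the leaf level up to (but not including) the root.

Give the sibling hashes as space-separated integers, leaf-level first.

Answer: 65 845 13

Derivation:
L0 (leaves): [91, 18, 11, 65, 82, 53, 40, 82], target index=2
L1: h(91,18)=(91*31+18)%997=845 [pair 0] h(11,65)=(11*31+65)%997=406 [pair 1] h(82,53)=(82*31+53)%997=601 [pair 2] h(40,82)=(40*31+82)%997=325 [pair 3] -> [845, 406, 601, 325]
  Sibling for proof at L0: 65
L2: h(845,406)=(845*31+406)%997=679 [pair 0] h(601,325)=(601*31+325)%997=13 [pair 1] -> [679, 13]
  Sibling for proof at L1: 845
L3: h(679,13)=(679*31+13)%997=125 [pair 0] -> [125]
  Sibling for proof at L2: 13
Root: 125
Proof path (sibling hashes from leaf to root): [65, 845, 13]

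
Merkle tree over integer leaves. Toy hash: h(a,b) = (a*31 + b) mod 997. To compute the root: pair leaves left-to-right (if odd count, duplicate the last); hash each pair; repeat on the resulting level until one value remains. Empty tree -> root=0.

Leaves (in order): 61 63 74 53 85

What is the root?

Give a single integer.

Answer: 720

Derivation:
L0: [61, 63, 74, 53, 85]
L1: h(61,63)=(61*31+63)%997=957 h(74,53)=(74*31+53)%997=353 h(85,85)=(85*31+85)%997=726 -> [957, 353, 726]
L2: h(957,353)=(957*31+353)%997=110 h(726,726)=(726*31+726)%997=301 -> [110, 301]
L3: h(110,301)=(110*31+301)%997=720 -> [720]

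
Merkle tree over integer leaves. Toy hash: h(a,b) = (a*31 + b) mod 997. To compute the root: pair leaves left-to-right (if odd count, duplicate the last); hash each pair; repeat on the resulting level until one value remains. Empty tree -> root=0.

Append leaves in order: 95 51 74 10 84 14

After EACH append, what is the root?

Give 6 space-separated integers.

Answer: 95 5 529 465 731 485

Derivation:
After append 95 (leaves=[95]):
  L0: [95]
  root=95
After append 51 (leaves=[95, 51]):
  L0: [95, 51]
  L1: h(95,51)=(95*31+51)%997=5 -> [5]
  root=5
After append 74 (leaves=[95, 51, 74]):
  L0: [95, 51, 74]
  L1: h(95,51)=(95*31+51)%997=5 h(74,74)=(74*31+74)%997=374 -> [5, 374]
  L2: h(5,374)=(5*31+374)%997=529 -> [529]
  root=529
After append 10 (leaves=[95, 51, 74, 10]):
  L0: [95, 51, 74, 10]
  L1: h(95,51)=(95*31+51)%997=5 h(74,10)=(74*31+10)%997=310 -> [5, 310]
  L2: h(5,310)=(5*31+310)%997=465 -> [465]
  root=465
After append 84 (leaves=[95, 51, 74, 10, 84]):
  L0: [95, 51, 74, 10, 84]
  L1: h(95,51)=(95*31+51)%997=5 h(74,10)=(74*31+10)%997=310 h(84,84)=(84*31+84)%997=694 -> [5, 310, 694]
  L2: h(5,310)=(5*31+310)%997=465 h(694,694)=(694*31+694)%997=274 -> [465, 274]
  L3: h(465,274)=(465*31+274)%997=731 -> [731]
  root=731
After append 14 (leaves=[95, 51, 74, 10, 84, 14]):
  L0: [95, 51, 74, 10, 84, 14]
  L1: h(95,51)=(95*31+51)%997=5 h(74,10)=(74*31+10)%997=310 h(84,14)=(84*31+14)%997=624 -> [5, 310, 624]
  L2: h(5,310)=(5*31+310)%997=465 h(624,624)=(624*31+624)%997=28 -> [465, 28]
  L3: h(465,28)=(465*31+28)%997=485 -> [485]
  root=485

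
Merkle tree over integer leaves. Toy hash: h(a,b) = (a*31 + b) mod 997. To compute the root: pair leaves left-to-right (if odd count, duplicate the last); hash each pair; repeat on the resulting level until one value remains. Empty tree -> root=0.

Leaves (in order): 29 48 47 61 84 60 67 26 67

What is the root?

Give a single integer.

Answer: 413

Derivation:
L0: [29, 48, 47, 61, 84, 60, 67, 26, 67]
L1: h(29,48)=(29*31+48)%997=947 h(47,61)=(47*31+61)%997=521 h(84,60)=(84*31+60)%997=670 h(67,26)=(67*31+26)%997=109 h(67,67)=(67*31+67)%997=150 -> [947, 521, 670, 109, 150]
L2: h(947,521)=(947*31+521)%997=965 h(670,109)=(670*31+109)%997=939 h(150,150)=(150*31+150)%997=812 -> [965, 939, 812]
L3: h(965,939)=(965*31+939)%997=944 h(812,812)=(812*31+812)%997=62 -> [944, 62]
L4: h(944,62)=(944*31+62)%997=413 -> [413]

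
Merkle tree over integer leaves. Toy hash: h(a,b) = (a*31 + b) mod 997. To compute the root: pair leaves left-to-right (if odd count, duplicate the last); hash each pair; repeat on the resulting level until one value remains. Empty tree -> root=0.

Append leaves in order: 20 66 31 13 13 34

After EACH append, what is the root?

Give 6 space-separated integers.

Answer: 20 686 324 306 864 539

Derivation:
After append 20 (leaves=[20]):
  L0: [20]
  root=20
After append 66 (leaves=[20, 66]):
  L0: [20, 66]
  L1: h(20,66)=(20*31+66)%997=686 -> [686]
  root=686
After append 31 (leaves=[20, 66, 31]):
  L0: [20, 66, 31]
  L1: h(20,66)=(20*31+66)%997=686 h(31,31)=(31*31+31)%997=992 -> [686, 992]
  L2: h(686,992)=(686*31+992)%997=324 -> [324]
  root=324
After append 13 (leaves=[20, 66, 31, 13]):
  L0: [20, 66, 31, 13]
  L1: h(20,66)=(20*31+66)%997=686 h(31,13)=(31*31+13)%997=974 -> [686, 974]
  L2: h(686,974)=(686*31+974)%997=306 -> [306]
  root=306
After append 13 (leaves=[20, 66, 31, 13, 13]):
  L0: [20, 66, 31, 13, 13]
  L1: h(20,66)=(20*31+66)%997=686 h(31,13)=(31*31+13)%997=974 h(13,13)=(13*31+13)%997=416 -> [686, 974, 416]
  L2: h(686,974)=(686*31+974)%997=306 h(416,416)=(416*31+416)%997=351 -> [306, 351]
  L3: h(306,351)=(306*31+351)%997=864 -> [864]
  root=864
After append 34 (leaves=[20, 66, 31, 13, 13, 34]):
  L0: [20, 66, 31, 13, 13, 34]
  L1: h(20,66)=(20*31+66)%997=686 h(31,13)=(31*31+13)%997=974 h(13,34)=(13*31+34)%997=437 -> [686, 974, 437]
  L2: h(686,974)=(686*31+974)%997=306 h(437,437)=(437*31+437)%997=26 -> [306, 26]
  L3: h(306,26)=(306*31+26)%997=539 -> [539]
  root=539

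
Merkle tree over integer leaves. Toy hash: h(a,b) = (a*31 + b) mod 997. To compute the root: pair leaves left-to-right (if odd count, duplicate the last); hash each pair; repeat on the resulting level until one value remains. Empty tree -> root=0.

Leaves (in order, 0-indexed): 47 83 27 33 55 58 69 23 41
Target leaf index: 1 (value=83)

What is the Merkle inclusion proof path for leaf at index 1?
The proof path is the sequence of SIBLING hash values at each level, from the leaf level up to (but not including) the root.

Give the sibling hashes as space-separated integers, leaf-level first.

Answer: 47 870 983 529

Derivation:
L0 (leaves): [47, 83, 27, 33, 55, 58, 69, 23, 41], target index=1
L1: h(47,83)=(47*31+83)%997=543 [pair 0] h(27,33)=(27*31+33)%997=870 [pair 1] h(55,58)=(55*31+58)%997=766 [pair 2] h(69,23)=(69*31+23)%997=168 [pair 3] h(41,41)=(41*31+41)%997=315 [pair 4] -> [543, 870, 766, 168, 315]
  Sibling for proof at L0: 47
L2: h(543,870)=(543*31+870)%997=754 [pair 0] h(766,168)=(766*31+168)%997=983 [pair 1] h(315,315)=(315*31+315)%997=110 [pair 2] -> [754, 983, 110]
  Sibling for proof at L1: 870
L3: h(754,983)=(754*31+983)%997=429 [pair 0] h(110,110)=(110*31+110)%997=529 [pair 1] -> [429, 529]
  Sibling for proof at L2: 983
L4: h(429,529)=(429*31+529)%997=867 [pair 0] -> [867]
  Sibling for proof at L3: 529
Root: 867
Proof path (sibling hashes from leaf to root): [47, 870, 983, 529]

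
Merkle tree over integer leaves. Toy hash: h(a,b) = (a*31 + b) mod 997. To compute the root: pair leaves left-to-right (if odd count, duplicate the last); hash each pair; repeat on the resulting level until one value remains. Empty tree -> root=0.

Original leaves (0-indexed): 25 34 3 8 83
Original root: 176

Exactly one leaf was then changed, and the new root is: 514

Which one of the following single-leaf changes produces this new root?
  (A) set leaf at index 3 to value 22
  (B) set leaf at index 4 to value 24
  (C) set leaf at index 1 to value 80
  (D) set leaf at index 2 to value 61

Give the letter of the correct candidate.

Answer: C

Derivation:
Original leaves: [25, 34, 3, 8, 83]
Target new root: 514
Try each candidate change and compute the resulting root:
Candidate A: set leaf[3] = 22 -> leaves = [25, 34, 3, 22, 83]
  L0: [25, 34, 3, 22, 83]
  L1: h(25,34)=(25*31+34)%997=809 h(3,22)=(3*31+22)%997=115 h(83,83)=(83*31+83)%997=662 -> [809, 115, 662]
  L2: h(809,115)=(809*31+115)%997=269 h(662,662)=(662*31+662)%997=247 -> [269, 247]
  L3: h(269,247)=(269*31+247)%997=610 -> [610]
  root = 610 != target 514
Candidate B: set leaf[4] = 24 -> leaves = [25, 34, 3, 8, 24]
  L0: [25, 34, 3, 8, 24]
  L1: h(25,34)=(25*31+34)%997=809 h(3,8)=(3*31+8)%997=101 h(24,24)=(24*31+24)%997=768 -> [809, 101, 768]
  L2: h(809,101)=(809*31+101)%997=255 h(768,768)=(768*31+768)%997=648 -> [255, 648]
  L3: h(255,648)=(255*31+648)%997=577 -> [577]
  root = 577 != target 514
Candidate C: set leaf[1] = 80 -> leaves = [25, 80, 3, 8, 83]
  L0: [25, 80, 3, 8, 83]
  L1: h(25,80)=(25*31+80)%997=855 h(3,8)=(3*31+8)%997=101 h(83,83)=(83*31+83)%997=662 -> [855, 101, 662]
  L2: h(855,101)=(855*31+101)%997=684 h(662,662)=(662*31+662)%997=247 -> [684, 247]
  L3: h(684,247)=(684*31+247)%997=514 -> [514]
  root = 514 == target 514  ** MATCH **
Candidate D: set leaf[2] = 61 -> leaves = [25, 34, 61, 8, 83]
  L0: [25, 34, 61, 8, 83]
  L1: h(25,34)=(25*31+34)%997=809 h(61,8)=(61*31+8)%997=902 h(83,83)=(83*31+83)%997=662 -> [809, 902, 662]
  L2: h(809,902)=(809*31+902)%997=59 h(662,662)=(662*31+662)%997=247 -> [59, 247]
  L3: h(59,247)=(59*31+247)%997=82 -> [82]
  root = 82 != target 514
Candidate C produces the target root.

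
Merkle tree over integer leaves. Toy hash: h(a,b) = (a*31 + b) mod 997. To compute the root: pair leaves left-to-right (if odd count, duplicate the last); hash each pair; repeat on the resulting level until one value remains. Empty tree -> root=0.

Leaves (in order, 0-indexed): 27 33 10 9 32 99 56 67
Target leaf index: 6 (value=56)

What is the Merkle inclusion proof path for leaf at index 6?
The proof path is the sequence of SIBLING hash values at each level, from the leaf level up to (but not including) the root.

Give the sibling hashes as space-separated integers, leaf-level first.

L0 (leaves): [27, 33, 10, 9, 32, 99, 56, 67], target index=6
L1: h(27,33)=(27*31+33)%997=870 [pair 0] h(10,9)=(10*31+9)%997=319 [pair 1] h(32,99)=(32*31+99)%997=94 [pair 2] h(56,67)=(56*31+67)%997=806 [pair 3] -> [870, 319, 94, 806]
  Sibling for proof at L0: 67
L2: h(870,319)=(870*31+319)%997=370 [pair 0] h(94,806)=(94*31+806)%997=729 [pair 1] -> [370, 729]
  Sibling for proof at L1: 94
L3: h(370,729)=(370*31+729)%997=235 [pair 0] -> [235]
  Sibling for proof at L2: 370
Root: 235
Proof path (sibling hashes from leaf to root): [67, 94, 370]

Answer: 67 94 370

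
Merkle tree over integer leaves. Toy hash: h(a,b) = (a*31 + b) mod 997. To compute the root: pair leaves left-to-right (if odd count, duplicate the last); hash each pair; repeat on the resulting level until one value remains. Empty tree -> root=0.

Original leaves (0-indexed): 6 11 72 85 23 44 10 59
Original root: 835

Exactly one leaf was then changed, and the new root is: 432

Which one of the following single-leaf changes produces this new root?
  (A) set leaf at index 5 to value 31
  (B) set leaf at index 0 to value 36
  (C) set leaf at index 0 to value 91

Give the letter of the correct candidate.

Answer: A

Derivation:
Original leaves: [6, 11, 72, 85, 23, 44, 10, 59]
Target new root: 432
Try each candidate change and compute the resulting root:
Candidate A: set leaf[5] = 31 -> leaves = [6, 11, 72, 85, 23, 31, 10, 59]
  L0: [6, 11, 72, 85, 23, 31, 10, 59]
  L1: h(6,11)=(6*31+11)%997=197 h(72,85)=(72*31+85)%997=323 h(23,31)=(23*31+31)%997=744 h(10,59)=(10*31+59)%997=369 -> [197, 323, 744, 369]
  L2: h(197,323)=(197*31+323)%997=448 h(744,369)=(744*31+369)%997=502 -> [448, 502]
  L3: h(448,502)=(448*31+502)%997=432 -> [432]
  root = 432 == target 432  ** MATCH **
Candidate B: set leaf[0] = 36 -> leaves = [36, 11, 72, 85, 23, 44, 10, 59]
  L0: [36, 11, 72, 85, 23, 44, 10, 59]
  L1: h(36,11)=(36*31+11)%997=130 h(72,85)=(72*31+85)%997=323 h(23,44)=(23*31+44)%997=757 h(10,59)=(10*31+59)%997=369 -> [130, 323, 757, 369]
  L2: h(130,323)=(130*31+323)%997=365 h(757,369)=(757*31+369)%997=905 -> [365, 905]
  L3: h(365,905)=(365*31+905)%997=256 -> [256]
  root = 256 != target 432
Candidate C: set leaf[0] = 91 -> leaves = [91, 11, 72, 85, 23, 44, 10, 59]
  L0: [91, 11, 72, 85, 23, 44, 10, 59]
  L1: h(91,11)=(91*31+11)%997=838 h(72,85)=(72*31+85)%997=323 h(23,44)=(23*31+44)%997=757 h(10,59)=(10*31+59)%997=369 -> [838, 323, 757, 369]
  L2: h(838,323)=(838*31+323)%997=379 h(757,369)=(757*31+369)%997=905 -> [379, 905]
  L3: h(379,905)=(379*31+905)%997=690 -> [690]
  root = 690 != target 432
Candidate A produces the target root.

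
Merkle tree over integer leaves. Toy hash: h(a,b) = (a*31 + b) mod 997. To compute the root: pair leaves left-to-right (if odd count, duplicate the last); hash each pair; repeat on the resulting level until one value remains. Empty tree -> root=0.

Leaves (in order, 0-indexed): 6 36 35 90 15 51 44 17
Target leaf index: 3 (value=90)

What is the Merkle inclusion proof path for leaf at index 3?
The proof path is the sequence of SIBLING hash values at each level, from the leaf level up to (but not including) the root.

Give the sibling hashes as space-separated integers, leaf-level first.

Answer: 35 222 428

Derivation:
L0 (leaves): [6, 36, 35, 90, 15, 51, 44, 17], target index=3
L1: h(6,36)=(6*31+36)%997=222 [pair 0] h(35,90)=(35*31+90)%997=178 [pair 1] h(15,51)=(15*31+51)%997=516 [pair 2] h(44,17)=(44*31+17)%997=384 [pair 3] -> [222, 178, 516, 384]
  Sibling for proof at L0: 35
L2: h(222,178)=(222*31+178)%997=81 [pair 0] h(516,384)=(516*31+384)%997=428 [pair 1] -> [81, 428]
  Sibling for proof at L1: 222
L3: h(81,428)=(81*31+428)%997=945 [pair 0] -> [945]
  Sibling for proof at L2: 428
Root: 945
Proof path (sibling hashes from leaf to root): [35, 222, 428]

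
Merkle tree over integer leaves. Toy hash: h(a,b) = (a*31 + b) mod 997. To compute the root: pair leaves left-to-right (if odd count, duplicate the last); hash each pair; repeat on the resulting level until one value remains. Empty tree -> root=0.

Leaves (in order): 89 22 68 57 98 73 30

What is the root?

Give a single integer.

Answer: 592

Derivation:
L0: [89, 22, 68, 57, 98, 73, 30]
L1: h(89,22)=(89*31+22)%997=787 h(68,57)=(68*31+57)%997=171 h(98,73)=(98*31+73)%997=120 h(30,30)=(30*31+30)%997=960 -> [787, 171, 120, 960]
L2: h(787,171)=(787*31+171)%997=640 h(120,960)=(120*31+960)%997=692 -> [640, 692]
L3: h(640,692)=(640*31+692)%997=592 -> [592]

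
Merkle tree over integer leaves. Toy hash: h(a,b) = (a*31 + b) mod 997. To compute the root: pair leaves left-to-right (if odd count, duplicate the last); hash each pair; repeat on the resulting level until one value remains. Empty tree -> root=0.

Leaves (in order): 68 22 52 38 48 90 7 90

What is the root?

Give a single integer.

Answer: 764

Derivation:
L0: [68, 22, 52, 38, 48, 90, 7, 90]
L1: h(68,22)=(68*31+22)%997=136 h(52,38)=(52*31+38)%997=653 h(48,90)=(48*31+90)%997=581 h(7,90)=(7*31+90)%997=307 -> [136, 653, 581, 307]
L2: h(136,653)=(136*31+653)%997=881 h(581,307)=(581*31+307)%997=372 -> [881, 372]
L3: h(881,372)=(881*31+372)%997=764 -> [764]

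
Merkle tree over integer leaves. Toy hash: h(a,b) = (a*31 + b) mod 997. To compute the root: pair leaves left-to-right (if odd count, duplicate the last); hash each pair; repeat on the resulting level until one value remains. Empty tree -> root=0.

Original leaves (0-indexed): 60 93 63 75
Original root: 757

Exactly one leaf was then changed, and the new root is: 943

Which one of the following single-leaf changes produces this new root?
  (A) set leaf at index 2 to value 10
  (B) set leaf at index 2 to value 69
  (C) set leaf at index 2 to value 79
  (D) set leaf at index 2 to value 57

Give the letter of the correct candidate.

Original leaves: [60, 93, 63, 75]
Target new root: 943
Try each candidate change and compute the resulting root:
Candidate A: set leaf[2] = 10 -> leaves = [60, 93, 10, 75]
  L0: [60, 93, 10, 75]
  L1: h(60,93)=(60*31+93)%997=956 h(10,75)=(10*31+75)%997=385 -> [956, 385]
  L2: h(956,385)=(956*31+385)%997=111 -> [111]
  root = 111 != target 943
Candidate B: set leaf[2] = 69 -> leaves = [60, 93, 69, 75]
  L0: [60, 93, 69, 75]
  L1: h(60,93)=(60*31+93)%997=956 h(69,75)=(69*31+75)%997=220 -> [956, 220]
  L2: h(956,220)=(956*31+220)%997=943 -> [943]
  root = 943 == target 943  ** MATCH **
Candidate C: set leaf[2] = 79 -> leaves = [60, 93, 79, 75]
  L0: [60, 93, 79, 75]
  L1: h(60,93)=(60*31+93)%997=956 h(79,75)=(79*31+75)%997=530 -> [956, 530]
  L2: h(956,530)=(956*31+530)%997=256 -> [256]
  root = 256 != target 943
Candidate D: set leaf[2] = 57 -> leaves = [60, 93, 57, 75]
  L0: [60, 93, 57, 75]
  L1: h(60,93)=(60*31+93)%997=956 h(57,75)=(57*31+75)%997=845 -> [956, 845]
  L2: h(956,845)=(956*31+845)%997=571 -> [571]
  root = 571 != target 943
Candidate B produces the target root.

Answer: B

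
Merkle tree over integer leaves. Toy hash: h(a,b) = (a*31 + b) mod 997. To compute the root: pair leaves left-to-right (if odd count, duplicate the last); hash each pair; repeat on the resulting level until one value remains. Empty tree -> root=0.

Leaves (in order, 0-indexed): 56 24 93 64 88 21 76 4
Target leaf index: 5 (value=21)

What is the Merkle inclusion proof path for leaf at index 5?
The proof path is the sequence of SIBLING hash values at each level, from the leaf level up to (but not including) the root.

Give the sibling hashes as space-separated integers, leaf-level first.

L0 (leaves): [56, 24, 93, 64, 88, 21, 76, 4], target index=5
L1: h(56,24)=(56*31+24)%997=763 [pair 0] h(93,64)=(93*31+64)%997=953 [pair 1] h(88,21)=(88*31+21)%997=755 [pair 2] h(76,4)=(76*31+4)%997=366 [pair 3] -> [763, 953, 755, 366]
  Sibling for proof at L0: 88
L2: h(763,953)=(763*31+953)%997=678 [pair 0] h(755,366)=(755*31+366)%997=840 [pair 1] -> [678, 840]
  Sibling for proof at L1: 366
L3: h(678,840)=(678*31+840)%997=921 [pair 0] -> [921]
  Sibling for proof at L2: 678
Root: 921
Proof path (sibling hashes from leaf to root): [88, 366, 678]

Answer: 88 366 678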